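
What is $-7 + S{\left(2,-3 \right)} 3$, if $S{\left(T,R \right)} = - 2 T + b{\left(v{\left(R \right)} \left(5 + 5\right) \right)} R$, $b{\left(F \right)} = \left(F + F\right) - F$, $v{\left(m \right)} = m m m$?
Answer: $2411$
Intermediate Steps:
$v{\left(m \right)} = m^{3}$ ($v{\left(m \right)} = m^{2} m = m^{3}$)
$b{\left(F \right)} = F$ ($b{\left(F \right)} = 2 F - F = F$)
$S{\left(T,R \right)} = - 2 T + 10 R^{4}$ ($S{\left(T,R \right)} = - 2 T + R^{3} \left(5 + 5\right) R = - 2 T + R^{3} \cdot 10 R = - 2 T + 10 R^{3} R = - 2 T + 10 R^{4}$)
$-7 + S{\left(2,-3 \right)} 3 = -7 + \left(\left(-2\right) 2 + 10 \left(-3\right)^{4}\right) 3 = -7 + \left(-4 + 10 \cdot 81\right) 3 = -7 + \left(-4 + 810\right) 3 = -7 + 806 \cdot 3 = -7 + 2418 = 2411$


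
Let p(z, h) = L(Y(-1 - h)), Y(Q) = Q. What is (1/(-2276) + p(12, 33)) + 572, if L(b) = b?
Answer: 1224487/2276 ≈ 538.00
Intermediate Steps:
p(z, h) = -1 - h
(1/(-2276) + p(12, 33)) + 572 = (1/(-2276) + (-1 - 1*33)) + 572 = (-1/2276 + (-1 - 33)) + 572 = (-1/2276 - 34) + 572 = -77385/2276 + 572 = 1224487/2276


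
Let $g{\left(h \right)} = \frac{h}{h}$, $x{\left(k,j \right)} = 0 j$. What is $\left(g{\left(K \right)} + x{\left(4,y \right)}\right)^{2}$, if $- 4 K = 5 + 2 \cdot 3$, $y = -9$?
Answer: $1$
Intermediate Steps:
$x{\left(k,j \right)} = 0$
$K = - \frac{11}{4}$ ($K = - \frac{5 + 2 \cdot 3}{4} = - \frac{5 + 6}{4} = \left(- \frac{1}{4}\right) 11 = - \frac{11}{4} \approx -2.75$)
$g{\left(h \right)} = 1$
$\left(g{\left(K \right)} + x{\left(4,y \right)}\right)^{2} = \left(1 + 0\right)^{2} = 1^{2} = 1$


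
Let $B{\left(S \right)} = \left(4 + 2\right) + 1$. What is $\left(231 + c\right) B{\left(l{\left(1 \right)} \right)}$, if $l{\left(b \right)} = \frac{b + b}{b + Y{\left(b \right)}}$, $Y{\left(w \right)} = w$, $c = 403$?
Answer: $4438$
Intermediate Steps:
$l{\left(b \right)} = 1$ ($l{\left(b \right)} = \frac{b + b}{b + b} = \frac{2 b}{2 b} = 2 b \frac{1}{2 b} = 1$)
$B{\left(S \right)} = 7$ ($B{\left(S \right)} = 6 + 1 = 7$)
$\left(231 + c\right) B{\left(l{\left(1 \right)} \right)} = \left(231 + 403\right) 7 = 634 \cdot 7 = 4438$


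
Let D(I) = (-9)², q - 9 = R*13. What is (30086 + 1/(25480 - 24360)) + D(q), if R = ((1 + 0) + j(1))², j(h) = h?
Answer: 33787041/1120 ≈ 30167.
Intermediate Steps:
R = 4 (R = ((1 + 0) + 1)² = (1 + 1)² = 2² = 4)
q = 61 (q = 9 + 4*13 = 9 + 52 = 61)
D(I) = 81
(30086 + 1/(25480 - 24360)) + D(q) = (30086 + 1/(25480 - 24360)) + 81 = (30086 + 1/1120) + 81 = 33696321/1120 + 81 = 33787041/1120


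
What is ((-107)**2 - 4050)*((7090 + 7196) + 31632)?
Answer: 339747282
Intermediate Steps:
((-107)**2 - 4050)*((7090 + 7196) + 31632) = (11449 - 4050)*(14286 + 31632) = 7399*45918 = 339747282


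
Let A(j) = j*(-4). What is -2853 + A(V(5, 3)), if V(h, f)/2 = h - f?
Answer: -2869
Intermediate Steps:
V(h, f) = -2*f + 2*h (V(h, f) = 2*(h - f) = -2*f + 2*h)
A(j) = -4*j
-2853 + A(V(5, 3)) = -2853 - 4*(-2*3 + 2*5) = -2853 - 4*(-6 + 10) = -2853 - 4*4 = -2853 - 16 = -2869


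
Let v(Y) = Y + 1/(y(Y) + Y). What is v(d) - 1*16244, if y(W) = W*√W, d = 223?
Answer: -793135627/49506 + √223/49506 ≈ -16021.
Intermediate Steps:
y(W) = W^(3/2)
v(Y) = Y + 1/(Y + Y^(3/2)) (v(Y) = Y + 1/(Y^(3/2) + Y) = Y + 1/(Y + Y^(3/2)))
v(d) - 1*16244 = (1 + 223² + 223^(5/2))/(223 + 223^(3/2)) - 1*16244 = (1 + 49729 + 49729*√223)/(223 + 223*√223) - 16244 = (49730 + 49729*√223)/(223 + 223*√223) - 16244 = -16244 + (49730 + 49729*√223)/(223 + 223*√223)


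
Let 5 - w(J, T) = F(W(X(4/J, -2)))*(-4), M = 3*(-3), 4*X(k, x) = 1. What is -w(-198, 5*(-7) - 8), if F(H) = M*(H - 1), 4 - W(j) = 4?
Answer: -41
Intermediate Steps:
X(k, x) = 1/4 (X(k, x) = (1/4)*1 = 1/4)
W(j) = 0 (W(j) = 4 - 1*4 = 4 - 4 = 0)
M = -9
F(H) = 9 - 9*H (F(H) = -9*(H - 1) = -9*(-1 + H) = 9 - 9*H)
w(J, T) = 41 (w(J, T) = 5 - (9 - 9*0)*(-4) = 5 - (9 + 0)*(-4) = 5 - 9*(-4) = 5 - 1*(-36) = 5 + 36 = 41)
-w(-198, 5*(-7) - 8) = -1*41 = -41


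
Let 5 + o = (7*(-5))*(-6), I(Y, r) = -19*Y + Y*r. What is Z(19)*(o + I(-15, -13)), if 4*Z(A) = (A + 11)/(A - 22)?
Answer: -3425/2 ≈ -1712.5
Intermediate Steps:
Z(A) = (11 + A)/(4*(-22 + A)) (Z(A) = ((A + 11)/(A - 22))/4 = ((11 + A)/(-22 + A))/4 = (11 + A)/(4*(-22 + A)))
o = 205 (o = -5 + (7*(-5))*(-6) = -5 - 35*(-6) = -5 + 210 = 205)
Z(19)*(o + I(-15, -13)) = ((11 + 19)/(4*(-22 + 19)))*(205 - 15*(-19 - 13)) = ((1/4)*30/(-3))*(205 - 15*(-32)) = ((1/4)*(-1/3)*30)*(205 + 480) = -5/2*685 = -3425/2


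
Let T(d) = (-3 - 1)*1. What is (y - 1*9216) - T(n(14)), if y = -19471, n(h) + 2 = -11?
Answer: -28683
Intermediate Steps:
n(h) = -13 (n(h) = -2 - 11 = -13)
T(d) = -4 (T(d) = -4*1 = -4)
(y - 1*9216) - T(n(14)) = (-19471 - 1*9216) - 1*(-4) = (-19471 - 9216) + 4 = -28687 + 4 = -28683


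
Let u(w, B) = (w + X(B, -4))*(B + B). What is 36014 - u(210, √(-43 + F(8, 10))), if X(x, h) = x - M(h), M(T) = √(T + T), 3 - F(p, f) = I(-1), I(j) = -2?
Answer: 36090 - 8*√19 - 420*I*√38 ≈ 36055.0 - 2589.1*I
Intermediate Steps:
F(p, f) = 5 (F(p, f) = 3 - 1*(-2) = 3 + 2 = 5)
M(T) = √2*√T (M(T) = √(2*T) = √2*√T)
X(x, h) = x - √2*√h
u(w, B) = 2*B*(B + w - 2*I*√2) (u(w, B) = (w + (B - √2*√(-4)))*(B + B) = (w + (B - √2*2*I))*(2*B) = (w + (B - 2*I*√2))*(2*B) = (B + w - 2*I*√2)*(2*B) = 2*B*(B + w - 2*I*√2))
36014 - u(210, √(-43 + F(8, 10))) = 36014 - 2*√(-43 + 5)*(√(-43 + 5) + 210 - 2*I*√2) = 36014 - 2*√(-38)*(√(-38) + 210 - 2*I*√2) = 36014 - 2*I*√38*(I*√38 + 210 - 2*I*√2) = 36014 - 2*I*√38*(210 + I*√38 - 2*I*√2)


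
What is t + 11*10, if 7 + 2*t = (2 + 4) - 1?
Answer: 109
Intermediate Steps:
t = -1 (t = -7/2 + ((2 + 4) - 1)/2 = -7/2 + (6 - 1)/2 = -7/2 + (½)*5 = -7/2 + 5/2 = -1)
t + 11*10 = -1 + 11*10 = -1 + 110 = 109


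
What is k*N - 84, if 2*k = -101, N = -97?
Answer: 9629/2 ≈ 4814.5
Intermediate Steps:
k = -101/2 (k = (½)*(-101) = -101/2 ≈ -50.500)
k*N - 84 = -101/2*(-97) - 84 = 9797/2 - 84 = 9629/2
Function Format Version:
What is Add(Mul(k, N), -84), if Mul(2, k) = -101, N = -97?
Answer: Rational(9629, 2) ≈ 4814.5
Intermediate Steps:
k = Rational(-101, 2) (k = Mul(Rational(1, 2), -101) = Rational(-101, 2) ≈ -50.500)
Add(Mul(k, N), -84) = Add(Mul(Rational(-101, 2), -97), -84) = Add(Rational(9797, 2), -84) = Rational(9629, 2)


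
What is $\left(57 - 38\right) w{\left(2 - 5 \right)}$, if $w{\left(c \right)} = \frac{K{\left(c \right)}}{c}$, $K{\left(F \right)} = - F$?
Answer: $-19$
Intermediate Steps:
$w{\left(c \right)} = -1$ ($w{\left(c \right)} = \frac{\left(-1\right) c}{c} = -1$)
$\left(57 - 38\right) w{\left(2 - 5 \right)} = \left(57 - 38\right) \left(-1\right) = 19 \left(-1\right) = -19$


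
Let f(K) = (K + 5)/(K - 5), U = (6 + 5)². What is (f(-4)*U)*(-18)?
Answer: 242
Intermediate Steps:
U = 121 (U = 11² = 121)
f(K) = (5 + K)/(-5 + K)
(f(-4)*U)*(-18) = (((5 - 4)/(-5 - 4))*121)*(-18) = ((1/(-9))*121)*(-18) = (-⅑*1*121)*(-18) = -⅑*121*(-18) = -121/9*(-18) = 242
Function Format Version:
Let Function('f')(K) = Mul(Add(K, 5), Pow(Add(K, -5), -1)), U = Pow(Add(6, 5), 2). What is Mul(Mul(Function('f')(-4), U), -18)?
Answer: 242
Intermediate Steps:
U = 121 (U = Pow(11, 2) = 121)
Function('f')(K) = Mul(Pow(Add(-5, K), -1), Add(5, K)) (Function('f')(K) = Mul(Add(5, K), Pow(Add(-5, K), -1)) = Mul(Pow(Add(-5, K), -1), Add(5, K)))
Mul(Mul(Function('f')(-4), U), -18) = Mul(Mul(Mul(Pow(Add(-5, -4), -1), Add(5, -4)), 121), -18) = Mul(Mul(Mul(Pow(-9, -1), 1), 121), -18) = Mul(Mul(Mul(Rational(-1, 9), 1), 121), -18) = Mul(Mul(Rational(-1, 9), 121), -18) = Mul(Rational(-121, 9), -18) = 242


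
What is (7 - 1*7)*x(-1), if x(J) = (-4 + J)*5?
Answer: 0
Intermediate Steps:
x(J) = -20 + 5*J
(7 - 1*7)*x(-1) = (7 - 1*7)*(-20 + 5*(-1)) = (7 - 7)*(-20 - 5) = 0*(-25) = 0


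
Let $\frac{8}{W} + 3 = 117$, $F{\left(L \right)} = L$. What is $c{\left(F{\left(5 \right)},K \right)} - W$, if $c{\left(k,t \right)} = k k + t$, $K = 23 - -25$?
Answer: $\frac{4157}{57} \approx 72.93$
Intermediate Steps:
$K = 48$ ($K = 23 + 25 = 48$)
$W = \frac{4}{57}$ ($W = \frac{8}{-3 + 117} = \frac{8}{114} = 8 \cdot \frac{1}{114} = \frac{4}{57} \approx 0.070175$)
$c{\left(k,t \right)} = t + k^{2}$ ($c{\left(k,t \right)} = k^{2} + t = t + k^{2}$)
$c{\left(F{\left(5 \right)},K \right)} - W = \left(48 + 5^{2}\right) - \frac{4}{57} = \left(48 + 25\right) - \frac{4}{57} = 73 - \frac{4}{57} = \frac{4157}{57}$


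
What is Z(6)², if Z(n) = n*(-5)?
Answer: 900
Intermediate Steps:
Z(n) = -5*n
Z(6)² = (-5*6)² = (-30)² = 900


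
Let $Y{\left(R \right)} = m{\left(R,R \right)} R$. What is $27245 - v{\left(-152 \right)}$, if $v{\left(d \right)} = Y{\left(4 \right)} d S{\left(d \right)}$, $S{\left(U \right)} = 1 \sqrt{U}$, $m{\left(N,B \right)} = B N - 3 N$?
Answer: $27245 + 4864 i \sqrt{38} \approx 27245.0 + 29984.0 i$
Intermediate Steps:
$m{\left(N,B \right)} = - 3 N + B N$
$S{\left(U \right)} = \sqrt{U}$
$Y{\left(R \right)} = R^{2} \left(-3 + R\right)$ ($Y{\left(R \right)} = R \left(-3 + R\right) R = R^{2} \left(-3 + R\right)$)
$v{\left(d \right)} = 16 d^{\frac{3}{2}}$ ($v{\left(d \right)} = 4^{2} \left(-3 + 4\right) d \sqrt{d} = 16 \cdot 1 d \sqrt{d} = 16 d \sqrt{d} = 16 d^{\frac{3}{2}}$)
$27245 - v{\left(-152 \right)} = 27245 - 16 \left(-152\right)^{\frac{3}{2}} = 27245 - 16 \left(- 304 i \sqrt{38}\right) = 27245 - - 4864 i \sqrt{38} = 27245 + 4864 i \sqrt{38}$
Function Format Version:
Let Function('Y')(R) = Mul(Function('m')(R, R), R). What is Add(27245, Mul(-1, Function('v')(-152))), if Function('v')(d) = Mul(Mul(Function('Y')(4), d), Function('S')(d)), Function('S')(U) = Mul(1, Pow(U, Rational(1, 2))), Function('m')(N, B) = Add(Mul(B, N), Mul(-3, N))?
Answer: Add(27245, Mul(4864, I, Pow(38, Rational(1, 2)))) ≈ Add(27245., Mul(29984., I))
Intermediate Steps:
Function('m')(N, B) = Add(Mul(-3, N), Mul(B, N))
Function('S')(U) = Pow(U, Rational(1, 2))
Function('Y')(R) = Mul(Pow(R, 2), Add(-3, R)) (Function('Y')(R) = Mul(Mul(R, Add(-3, R)), R) = Mul(Pow(R, 2), Add(-3, R)))
Function('v')(d) = Mul(16, Pow(d, Rational(3, 2))) (Function('v')(d) = Mul(Mul(Mul(Pow(4, 2), Add(-3, 4)), d), Pow(d, Rational(1, 2))) = Mul(Mul(Mul(16, 1), d), Pow(d, Rational(1, 2))) = Mul(Mul(16, d), Pow(d, Rational(1, 2))) = Mul(16, Pow(d, Rational(3, 2))))
Add(27245, Mul(-1, Function('v')(-152))) = Add(27245, Mul(-1, Mul(16, Pow(-152, Rational(3, 2))))) = Add(27245, Mul(-1, Mul(16, Mul(-304, I, Pow(38, Rational(1, 2)))))) = Add(27245, Mul(-1, Mul(-4864, I, Pow(38, Rational(1, 2))))) = Add(27245, Mul(4864, I, Pow(38, Rational(1, 2))))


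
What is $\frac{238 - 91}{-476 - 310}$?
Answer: $- \frac{49}{262} \approx -0.18702$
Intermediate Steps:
$\frac{238 - 91}{-476 - 310} = \frac{147}{-786} = 147 \left(- \frac{1}{786}\right) = - \frac{49}{262}$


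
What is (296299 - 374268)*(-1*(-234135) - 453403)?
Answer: 17096106692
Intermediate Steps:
(296299 - 374268)*(-1*(-234135) - 453403) = -77969*(234135 - 453403) = -77969*(-219268) = 17096106692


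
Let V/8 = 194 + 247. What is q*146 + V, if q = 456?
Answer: 70104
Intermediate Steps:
V = 3528 (V = 8*(194 + 247) = 8*441 = 3528)
q*146 + V = 456*146 + 3528 = 66576 + 3528 = 70104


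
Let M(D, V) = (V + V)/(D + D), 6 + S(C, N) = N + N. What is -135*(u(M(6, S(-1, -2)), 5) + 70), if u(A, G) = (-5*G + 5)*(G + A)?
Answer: -450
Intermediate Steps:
S(C, N) = -6 + 2*N (S(C, N) = -6 + (N + N) = -6 + 2*N)
M(D, V) = V/D (M(D, V) = (2*V)/((2*D)) = (2*V)*(1/(2*D)) = V/D)
u(A, G) = (5 - 5*G)*(A + G)
-135*(u(M(6, S(-1, -2)), 5) + 70) = -135*((-5*5² + 5*((-6 + 2*(-2))/6) + 5*5 - 5*(-6 + 2*(-2))/6*5) + 70) = -135*((-5*25 + 5*((-6 - 4)*(⅙)) + 25 - 5*(-6 - 4)*(⅙)*5) + 70) = -135*((-125 + 5*(-10*⅙) + 25 - 5*(-10*⅙)*5) + 70) = -135*((-125 + 5*(-5/3) + 25 - 5*(-5/3)*5) + 70) = -135*((-125 - 25/3 + 25 + 125/3) + 70) = -135*(-200/3 + 70) = -135*10/3 = -450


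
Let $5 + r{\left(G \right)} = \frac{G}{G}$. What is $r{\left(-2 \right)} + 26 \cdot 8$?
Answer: $204$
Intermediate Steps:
$r{\left(G \right)} = -4$ ($r{\left(G \right)} = -5 + \frac{G}{G} = -5 + 1 = -4$)
$r{\left(-2 \right)} + 26 \cdot 8 = -4 + 26 \cdot 8 = -4 + 208 = 204$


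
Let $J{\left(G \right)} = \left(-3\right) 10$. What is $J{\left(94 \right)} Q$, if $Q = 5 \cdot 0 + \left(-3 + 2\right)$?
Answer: $30$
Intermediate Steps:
$J{\left(G \right)} = -30$
$Q = -1$ ($Q = 0 - 1 = -1$)
$J{\left(94 \right)} Q = \left(-30\right) \left(-1\right) = 30$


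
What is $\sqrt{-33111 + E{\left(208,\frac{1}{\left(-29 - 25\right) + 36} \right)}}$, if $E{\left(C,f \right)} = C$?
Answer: $i \sqrt{32903} \approx 181.39 i$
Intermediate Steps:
$\sqrt{-33111 + E{\left(208,\frac{1}{\left(-29 - 25\right) + 36} \right)}} = \sqrt{-33111 + 208} = \sqrt{-32903} = i \sqrt{32903}$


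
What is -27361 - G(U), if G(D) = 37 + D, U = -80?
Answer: -27318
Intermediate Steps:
-27361 - G(U) = -27361 - (37 - 80) = -27361 - 1*(-43) = -27361 + 43 = -27318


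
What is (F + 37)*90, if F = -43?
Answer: -540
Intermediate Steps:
(F + 37)*90 = (-43 + 37)*90 = -6*90 = -540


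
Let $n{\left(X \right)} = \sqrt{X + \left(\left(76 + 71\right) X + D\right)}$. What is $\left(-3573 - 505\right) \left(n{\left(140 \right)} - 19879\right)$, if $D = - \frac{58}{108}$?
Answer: $81066562 - \frac{2039 \sqrt{6713106}}{9} \approx 8.048 \cdot 10^{7}$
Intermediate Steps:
$D = - \frac{29}{54}$ ($D = \left(-58\right) \frac{1}{108} = - \frac{29}{54} \approx -0.53704$)
$n{\left(X \right)} = \sqrt{- \frac{29}{54} + 148 X}$ ($n{\left(X \right)} = \sqrt{X + \left(\left(76 + 71\right) X - \frac{29}{54}\right)} = \sqrt{X + \left(147 X - \frac{29}{54}\right)} = \sqrt{X + \left(- \frac{29}{54} + 147 X\right)} = \sqrt{- \frac{29}{54} + 148 X}$)
$\left(-3573 - 505\right) \left(n{\left(140 \right)} - 19879\right) = \left(-3573 - 505\right) \left(\frac{\sqrt{-174 + 47952 \cdot 140}}{18} - 19879\right) = - 4078 \left(\frac{\sqrt{-174 + 6713280}}{18} - 19879\right) = - 4078 \left(\frac{\sqrt{6713106}}{18} - 19879\right) = - 4078 \left(-19879 + \frac{\sqrt{6713106}}{18}\right) = 81066562 - \frac{2039 \sqrt{6713106}}{9}$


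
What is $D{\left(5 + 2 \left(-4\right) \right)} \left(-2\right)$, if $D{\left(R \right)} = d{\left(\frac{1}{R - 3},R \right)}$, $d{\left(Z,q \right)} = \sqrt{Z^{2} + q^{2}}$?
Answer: $- \frac{5 \sqrt{13}}{3} \approx -6.0093$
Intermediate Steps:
$D{\left(R \right)} = \sqrt{R^{2} + \frac{1}{\left(-3 + R\right)^{2}}}$ ($D{\left(R \right)} = \sqrt{\left(\frac{1}{R - 3}\right)^{2} + R^{2}} = \sqrt{\left(\frac{1}{-3 + R}\right)^{2} + R^{2}} = \sqrt{\frac{1}{\left(-3 + R\right)^{2}} + R^{2}} = \sqrt{R^{2} + \frac{1}{\left(-3 + R\right)^{2}}}$)
$D{\left(5 + 2 \left(-4\right) \right)} \left(-2\right) = \sqrt{\left(5 + 2 \left(-4\right)\right)^{2} + \frac{1}{\left(-3 + \left(5 + 2 \left(-4\right)\right)\right)^{2}}} \left(-2\right) = \sqrt{\left(5 - 8\right)^{2} + \frac{1}{\left(-3 + \left(5 - 8\right)\right)^{2}}} \left(-2\right) = \sqrt{\left(-3\right)^{2} + \frac{1}{\left(-3 - 3\right)^{2}}} \left(-2\right) = \sqrt{9 + \frac{1}{36}} \left(-2\right) = \sqrt{\frac{325}{36}} \left(-2\right) = \frac{5 \sqrt{13}}{6} \left(-2\right) = - \frac{5 \sqrt{13}}{3}$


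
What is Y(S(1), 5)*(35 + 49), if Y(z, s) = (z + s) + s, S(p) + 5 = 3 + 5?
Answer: 1092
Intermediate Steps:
S(p) = 3 (S(p) = -5 + (3 + 5) = -5 + 8 = 3)
Y(z, s) = z + 2*s (Y(z, s) = (s + z) + s = z + 2*s)
Y(S(1), 5)*(35 + 49) = (3 + 2*5)*(35 + 49) = (3 + 10)*84 = 13*84 = 1092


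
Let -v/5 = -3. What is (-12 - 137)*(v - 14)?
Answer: -149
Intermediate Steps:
v = 15 (v = -5*(-3) = 15)
(-12 - 137)*(v - 14) = (-12 - 137)*(15 - 14) = -149*1 = -149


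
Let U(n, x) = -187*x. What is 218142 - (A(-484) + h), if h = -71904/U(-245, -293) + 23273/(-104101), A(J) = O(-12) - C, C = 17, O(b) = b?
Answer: 1244412050106608/5703797891 ≈ 2.1817e+5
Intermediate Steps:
A(J) = -29 (A(J) = -12 - 1*17 = -12 - 17 = -29)
h = -8760429247/5703797891 (h = -71904/((-187*(-293))) + 23273/(-104101) = -71904/54791 + 23273*(-1/104101) = -71904*1/54791 - 23273/104101 = -71904/54791 - 23273/104101 = -8760429247/5703797891 ≈ -1.5359)
218142 - (A(-484) + h) = 218142 - (-29 - 8760429247/5703797891) = 218142 - 1*(-174170568086/5703797891) = 218142 + 174170568086/5703797891 = 1244412050106608/5703797891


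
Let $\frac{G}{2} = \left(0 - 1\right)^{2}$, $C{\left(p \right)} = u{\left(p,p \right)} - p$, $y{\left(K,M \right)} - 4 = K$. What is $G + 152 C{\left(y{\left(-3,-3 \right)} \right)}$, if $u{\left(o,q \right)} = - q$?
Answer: $-302$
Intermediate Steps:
$y{\left(K,M \right)} = 4 + K$
$C{\left(p \right)} = - 2 p$ ($C{\left(p \right)} = - p - p = - 2 p$)
$G = 2$ ($G = 2 \left(0 - 1\right)^{2} = 2 \left(-1\right)^{2} = 2 \cdot 1 = 2$)
$G + 152 C{\left(y{\left(-3,-3 \right)} \right)} = 2 + 152 \left(- 2 \left(4 - 3\right)\right) = 2 + 152 \left(\left(-2\right) 1\right) = 2 + 152 \left(-2\right) = 2 - 304 = -302$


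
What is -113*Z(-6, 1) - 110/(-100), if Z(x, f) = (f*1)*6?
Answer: -6769/10 ≈ -676.90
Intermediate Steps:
Z(x, f) = 6*f (Z(x, f) = f*6 = 6*f)
-113*Z(-6, 1) - 110/(-100) = -678 - 110/(-100) = -113*6 - 110*(-1/100) = -678 + 11/10 = -6769/10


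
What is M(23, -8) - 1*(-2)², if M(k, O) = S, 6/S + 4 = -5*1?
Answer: -14/3 ≈ -4.6667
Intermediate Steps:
S = -⅔ (S = 6/(-4 - 5*1) = 6/(-4 - 5) = 6/(-9) = 6*(-⅑) = -⅔ ≈ -0.66667)
M(k, O) = -⅔
M(23, -8) - 1*(-2)² = -⅔ - 1*(-2)² = -⅔ - 1*4 = -⅔ - 4 = -14/3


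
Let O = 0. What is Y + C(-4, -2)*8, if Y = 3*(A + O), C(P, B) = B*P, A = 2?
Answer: 70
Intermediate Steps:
Y = 6 (Y = 3*(2 + 0) = 3*2 = 6)
Y + C(-4, -2)*8 = 6 - 2*(-4)*8 = 6 + 8*8 = 6 + 64 = 70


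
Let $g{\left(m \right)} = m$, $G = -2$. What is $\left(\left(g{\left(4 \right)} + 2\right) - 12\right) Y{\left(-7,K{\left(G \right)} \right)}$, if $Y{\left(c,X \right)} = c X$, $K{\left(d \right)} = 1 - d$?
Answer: $126$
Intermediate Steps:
$Y{\left(c,X \right)} = X c$
$\left(\left(g{\left(4 \right)} + 2\right) - 12\right) Y{\left(-7,K{\left(G \right)} \right)} = \left(\left(4 + 2\right) - 12\right) \left(1 - -2\right) \left(-7\right) = \left(6 - 12\right) \left(1 + 2\right) \left(-7\right) = - 6 \cdot 3 \left(-7\right) = \left(-6\right) \left(-21\right) = 126$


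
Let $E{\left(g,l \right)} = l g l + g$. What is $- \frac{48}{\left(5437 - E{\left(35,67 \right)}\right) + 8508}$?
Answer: $\frac{16}{47735} \approx 0.00033518$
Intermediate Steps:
$E{\left(g,l \right)} = g + g l^{2}$ ($E{\left(g,l \right)} = g l l + g = g l^{2} + g = g + g l^{2}$)
$- \frac{48}{\left(5437 - E{\left(35,67 \right)}\right) + 8508} = - \frac{48}{\left(5437 - 35 \left(1 + 67^{2}\right)\right) + 8508} = - \frac{48}{\left(5437 - 35 \left(1 + 4489\right)\right) + 8508} = - \frac{48}{\left(5437 - 35 \cdot 4490\right) + 8508} = - \frac{48}{\left(5437 - 157150\right) + 8508} = - \frac{48}{-151713 + 8508} = - \frac{48}{-143205} = \left(-48\right) \left(- \frac{1}{143205}\right) = \frac{16}{47735}$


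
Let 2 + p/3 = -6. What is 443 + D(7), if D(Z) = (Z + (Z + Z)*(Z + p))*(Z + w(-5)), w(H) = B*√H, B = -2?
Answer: -1174 + 462*I*√5 ≈ -1174.0 + 1033.1*I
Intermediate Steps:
p = -24 (p = -6 + 3*(-6) = -6 - 18 = -24)
w(H) = -2*√H
D(Z) = (Z - 2*I*√5)*(Z + 2*Z*(-24 + Z)) (D(Z) = (Z + (Z + Z)*(Z - 24))*(Z - 2*I*√5) = (Z + (2*Z)*(-24 + Z))*(Z - 2*I*√5) = (Z + 2*Z*(-24 + Z))*(Z - 2*I*√5) = (Z - 2*I*√5)*(Z + 2*Z*(-24 + Z)))
443 + D(7) = 443 + 7*(-47*7 + 2*7² + 94*I*√5 - 4*I*7*√5) = 443 + 7*(-329 + 2*49 + 94*I*√5 - 28*I*√5) = 443 + 7*(-329 + 98 + 94*I*√5 - 28*I*√5) = 443 + 7*(-231 + 66*I*√5) = 443 + (-1617 + 462*I*√5) = -1174 + 462*I*√5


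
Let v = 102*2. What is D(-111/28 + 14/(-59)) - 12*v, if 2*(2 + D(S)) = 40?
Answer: -2430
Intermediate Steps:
D(S) = 18 (D(S) = -2 + (½)*40 = -2 + 20 = 18)
v = 204
D(-111/28 + 14/(-59)) - 12*v = 18 - 12*204 = 18 - 2448 = -2430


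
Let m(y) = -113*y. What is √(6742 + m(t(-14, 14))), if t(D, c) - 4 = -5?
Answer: √6855 ≈ 82.795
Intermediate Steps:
t(D, c) = -1 (t(D, c) = 4 - 5 = -1)
√(6742 + m(t(-14, 14))) = √(6742 - 113*(-1)) = √(6742 + 113) = √6855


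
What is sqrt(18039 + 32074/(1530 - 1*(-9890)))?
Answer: 7*sqrt(12004835330)/5710 ≈ 134.32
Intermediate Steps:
sqrt(18039 + 32074/(1530 - 1*(-9890))) = sqrt(18039 + 32074/(1530 + 9890)) = sqrt(18039 + 32074/11420) = sqrt(18039 + 32074*(1/11420)) = sqrt(18039 + 16037/5710) = sqrt(103018727/5710) = 7*sqrt(12004835330)/5710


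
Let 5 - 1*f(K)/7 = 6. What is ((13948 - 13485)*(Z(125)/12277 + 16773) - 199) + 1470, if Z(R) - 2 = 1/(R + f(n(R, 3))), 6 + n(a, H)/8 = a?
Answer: 11252190548351/1448686 ≈ 7.7672e+6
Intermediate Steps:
n(a, H) = -48 + 8*a
f(K) = -7 (f(K) = 35 - 7*6 = 35 - 42 = -7)
Z(R) = 2 + 1/(-7 + R) (Z(R) = 2 + 1/(R - 7) = 2 + 1/(-7 + R))
((13948 - 13485)*(Z(125)/12277 + 16773) - 199) + 1470 = ((13948 - 13485)*(((-13 + 2*125)/(-7 + 125))/12277 + 16773) - 199) + 1470 = (463*(((-13 + 250)/118)*(1/12277) + 16773) - 199) + 1470 = (463*(((1/118)*237)*(1/12277) + 16773) - 199) + 1470 = (463*((237/118)*(1/12277) + 16773) - 199) + 1470 = (463*(237/1448686 + 16773) - 199) + 1470 = (463*(24298810515/1448686) - 199) + 1470 = (11250349268445/1448686 - 199) + 1470 = 11250060979931/1448686 + 1470 = 11252190548351/1448686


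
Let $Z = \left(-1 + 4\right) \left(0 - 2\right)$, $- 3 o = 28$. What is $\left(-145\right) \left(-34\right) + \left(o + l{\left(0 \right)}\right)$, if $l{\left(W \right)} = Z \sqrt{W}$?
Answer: $\frac{14762}{3} \approx 4920.7$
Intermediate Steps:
$o = - \frac{28}{3}$ ($o = \left(- \frac{1}{3}\right) 28 = - \frac{28}{3} \approx -9.3333$)
$Z = -6$ ($Z = 3 \left(-2\right) = -6$)
$l{\left(W \right)} = - 6 \sqrt{W}$
$\left(-145\right) \left(-34\right) + \left(o + l{\left(0 \right)}\right) = \left(-145\right) \left(-34\right) - \left(\frac{28}{3} + 6 \sqrt{0}\right) = 4930 - \frac{28}{3} = \frac{14762}{3}$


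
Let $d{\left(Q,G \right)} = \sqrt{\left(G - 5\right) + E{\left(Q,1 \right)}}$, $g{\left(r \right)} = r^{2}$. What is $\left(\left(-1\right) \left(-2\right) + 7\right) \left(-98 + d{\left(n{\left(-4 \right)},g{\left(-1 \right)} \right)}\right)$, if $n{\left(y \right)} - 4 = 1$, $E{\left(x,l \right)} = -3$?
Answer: $-882 + 9 i \sqrt{7} \approx -882.0 + 23.812 i$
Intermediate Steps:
$n{\left(y \right)} = 5$ ($n{\left(y \right)} = 4 + 1 = 5$)
$d{\left(Q,G \right)} = \sqrt{-8 + G}$ ($d{\left(Q,G \right)} = \sqrt{\left(G - 5\right) - 3} = \sqrt{\left(-5 + G\right) - 3} = \sqrt{-8 + G}$)
$\left(\left(-1\right) \left(-2\right) + 7\right) \left(-98 + d{\left(n{\left(-4 \right)},g{\left(-1 \right)} \right)}\right) = \left(\left(-1\right) \left(-2\right) + 7\right) \left(-98 + \sqrt{-8 + \left(-1\right)^{2}}\right) = \left(2 + 7\right) \left(-98 + \sqrt{-8 + 1}\right) = 9 \left(-98 + \sqrt{-7}\right) = 9 \left(-98 + i \sqrt{7}\right) = -882 + 9 i \sqrt{7}$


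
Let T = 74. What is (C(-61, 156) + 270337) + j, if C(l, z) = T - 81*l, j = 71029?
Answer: 346381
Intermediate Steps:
C(l, z) = 74 - 81*l
(C(-61, 156) + 270337) + j = ((74 - 81*(-61)) + 270337) + 71029 = ((74 + 4941) + 270337) + 71029 = (5015 + 270337) + 71029 = 275352 + 71029 = 346381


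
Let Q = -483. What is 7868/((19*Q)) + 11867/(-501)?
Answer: -5373587/218937 ≈ -24.544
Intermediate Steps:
7868/((19*Q)) + 11867/(-501) = 7868/((19*(-483))) + 11867/(-501) = 7868/(-9177) + 11867*(-1/501) = 7868*(-1/9177) - 11867/501 = -1124/1311 - 11867/501 = -5373587/218937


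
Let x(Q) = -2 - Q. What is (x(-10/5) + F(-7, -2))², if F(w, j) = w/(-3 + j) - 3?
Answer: 64/25 ≈ 2.5600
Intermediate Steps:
F(w, j) = -3 + w/(-3 + j) (F(w, j) = w/(-3 + j) - 3 = -3 + w/(-3 + j))
(x(-10/5) + F(-7, -2))² = ((-2 - (-10)/5) + (9 - 7 - 3*(-2))/(-3 - 2))² = ((-2 - (-10)/5) + (9 - 7 + 6)/(-5))² = ((-2 - 1*(-2)) - ⅕*8)² = ((-2 + 2) - 8/5)² = (0 - 8/5)² = (-8/5)² = 64/25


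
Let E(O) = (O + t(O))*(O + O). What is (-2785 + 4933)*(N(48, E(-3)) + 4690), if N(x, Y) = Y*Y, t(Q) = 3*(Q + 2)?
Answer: 12857928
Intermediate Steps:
t(Q) = 6 + 3*Q (t(Q) = 3*(2 + Q) = 6 + 3*Q)
E(O) = 2*O*(6 + 4*O) (E(O) = (O + (6 + 3*O))*(O + O) = (6 + 4*O)*(2*O) = 2*O*(6 + 4*O))
N(x, Y) = Y²
(-2785 + 4933)*(N(48, E(-3)) + 4690) = (-2785 + 4933)*((4*(-3)*(3 + 2*(-3)))² + 4690) = 2148*((4*(-3)*(3 - 6))² + 4690) = 2148*((4*(-3)*(-3))² + 4690) = 2148*(36² + 4690) = 2148*(1296 + 4690) = 2148*5986 = 12857928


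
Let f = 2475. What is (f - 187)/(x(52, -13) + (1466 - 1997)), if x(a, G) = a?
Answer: -2288/479 ≈ -4.7766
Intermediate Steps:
(f - 187)/(x(52, -13) + (1466 - 1997)) = (2475 - 187)/(52 + (1466 - 1997)) = 2288/(52 - 531) = 2288/(-479) = 2288*(-1/479) = -2288/479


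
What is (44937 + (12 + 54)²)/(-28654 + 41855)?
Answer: 49293/13201 ≈ 3.7340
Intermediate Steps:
(44937 + (12 + 54)²)/(-28654 + 41855) = (44937 + 66²)/13201 = (44937 + 4356)*(1/13201) = 49293*(1/13201) = 49293/13201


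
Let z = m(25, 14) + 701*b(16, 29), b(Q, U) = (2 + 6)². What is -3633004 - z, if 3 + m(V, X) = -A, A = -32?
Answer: -3677897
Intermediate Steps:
b(Q, U) = 64 (b(Q, U) = 8² = 64)
m(V, X) = 29 (m(V, X) = -3 - 1*(-32) = -3 + 32 = 29)
z = 44893 (z = 29 + 701*64 = 29 + 44864 = 44893)
-3633004 - z = -3633004 - 1*44893 = -3633004 - 44893 = -3677897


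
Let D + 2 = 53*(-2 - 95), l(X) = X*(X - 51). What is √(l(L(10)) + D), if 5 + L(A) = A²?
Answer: 3*I*√107 ≈ 31.032*I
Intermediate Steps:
L(A) = -5 + A²
l(X) = X*(-51 + X)
D = -5143 (D = -2 + 53*(-2 - 95) = -2 + 53*(-97) = -2 - 5141 = -5143)
√(l(L(10)) + D) = √((-5 + 10²)*(-51 + (-5 + 10²)) - 5143) = √((-5 + 100)*(-51 + (-5 + 100)) - 5143) = √(95*(-51 + 95) - 5143) = √(95*44 - 5143) = √(4180 - 5143) = √(-963) = 3*I*√107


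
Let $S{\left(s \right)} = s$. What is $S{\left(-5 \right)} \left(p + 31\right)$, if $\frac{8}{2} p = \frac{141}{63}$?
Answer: $- \frac{13255}{84} \approx -157.8$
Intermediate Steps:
$p = \frac{47}{84}$ ($p = \frac{141 \cdot \frac{1}{63}}{4} = \frac{1}{4} \cdot \frac{47}{21} = \frac{47}{84} \approx 0.55952$)
$S{\left(-5 \right)} \left(p + 31\right) = - 5 \left(\frac{47}{84} + 31\right) = \left(-5\right) \frac{2651}{84} = - \frac{13255}{84}$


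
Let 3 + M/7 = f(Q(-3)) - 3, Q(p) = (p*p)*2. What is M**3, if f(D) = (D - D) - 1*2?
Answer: -175616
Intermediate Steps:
Q(p) = 2*p**2 (Q(p) = p**2*2 = 2*p**2)
f(D) = -2 (f(D) = 0 - 2 = -2)
M = -56 (M = -21 + 7*(-2 - 3) = -21 + 7*(-5) = -21 - 35 = -56)
M**3 = (-56)**3 = -175616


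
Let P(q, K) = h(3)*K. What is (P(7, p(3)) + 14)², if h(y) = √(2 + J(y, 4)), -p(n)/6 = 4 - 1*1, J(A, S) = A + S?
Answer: 1600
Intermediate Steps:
p(n) = -18 (p(n) = -6*(4 - 1*1) = -6*(4 - 1) = -6*3 = -18)
h(y) = √(6 + y) (h(y) = √(2 + (y + 4)) = √(2 + (4 + y)) = √(6 + y))
P(q, K) = 3*K (P(q, K) = √(6 + 3)*K = √9*K = 3*K)
(P(7, p(3)) + 14)² = (3*(-18) + 14)² = (-54 + 14)² = (-40)² = 1600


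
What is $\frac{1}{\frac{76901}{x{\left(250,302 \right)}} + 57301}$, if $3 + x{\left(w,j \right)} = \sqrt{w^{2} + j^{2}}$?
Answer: $\frac{4403553949}{252331697706050} - \frac{76901 \sqrt{38426}}{252331697706050} \approx 1.7392 \cdot 10^{-5}$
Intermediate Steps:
$x{\left(w,j \right)} = -3 + \sqrt{j^{2} + w^{2}}$ ($x{\left(w,j \right)} = -3 + \sqrt{w^{2} + j^{2}} = -3 + \sqrt{j^{2} + w^{2}}$)
$\frac{1}{\frac{76901}{x{\left(250,302 \right)}} + 57301} = \frac{1}{\frac{76901}{-3 + \sqrt{302^{2} + 250^{2}}} + 57301} = \frac{1}{\frac{76901}{-3 + \sqrt{91204 + 62500}} + 57301} = \frac{1}{\frac{76901}{-3 + \sqrt{153704}} + 57301} = \frac{1}{\frac{76901}{-3 + 2 \sqrt{38426}} + 57301} = \frac{1}{57301 + \frac{76901}{-3 + 2 \sqrt{38426}}}$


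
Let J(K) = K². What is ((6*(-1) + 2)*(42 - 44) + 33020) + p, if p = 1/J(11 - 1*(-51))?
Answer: 126959633/3844 ≈ 33028.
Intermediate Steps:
p = 1/3844 (p = 1/((11 - 1*(-51))²) = 1/((11 + 51)²) = 1/(62²) = 1/3844 ≈ 0.00026015)
((6*(-1) + 2)*(42 - 44) + 33020) + p = ((6*(-1) + 2)*(42 - 44) + 33020) + 1/3844 = ((-6 + 2)*(-2) + 33020) + 1/3844 = (-4*(-2) + 33020) + 1/3844 = (8 + 33020) + 1/3844 = 33028 + 1/3844 = 126959633/3844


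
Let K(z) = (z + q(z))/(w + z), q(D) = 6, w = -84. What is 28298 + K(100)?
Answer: 226437/8 ≈ 28305.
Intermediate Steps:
K(z) = (6 + z)/(-84 + z) (K(z) = (z + 6)/(-84 + z) = (6 + z)/(-84 + z))
28298 + K(100) = 28298 + (6 + 100)/(-84 + 100) = 28298 + 106/16 = 28298 + (1/16)*106 = 28298 + 53/8 = 226437/8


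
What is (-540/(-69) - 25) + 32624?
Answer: 749957/23 ≈ 32607.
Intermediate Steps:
(-540/(-69) - 25) + 32624 = (-540*(-1)/69 - 25) + 32624 = (-90*(-2/23) - 25) + 32624 = (180/23 - 25) + 32624 = -395/23 + 32624 = 749957/23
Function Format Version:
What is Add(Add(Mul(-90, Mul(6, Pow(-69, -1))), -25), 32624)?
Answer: Rational(749957, 23) ≈ 32607.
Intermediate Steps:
Add(Add(Mul(-90, Mul(6, Pow(-69, -1))), -25), 32624) = Add(Add(Mul(-90, Mul(6, Rational(-1, 69))), -25), 32624) = Add(Add(Mul(-90, Rational(-2, 23)), -25), 32624) = Add(Add(Rational(180, 23), -25), 32624) = Add(Rational(-395, 23), 32624) = Rational(749957, 23)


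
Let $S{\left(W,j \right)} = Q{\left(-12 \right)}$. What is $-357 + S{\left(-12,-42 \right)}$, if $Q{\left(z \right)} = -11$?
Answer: $-368$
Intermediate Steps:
$S{\left(W,j \right)} = -11$
$-357 + S{\left(-12,-42 \right)} = -357 - 11 = -368$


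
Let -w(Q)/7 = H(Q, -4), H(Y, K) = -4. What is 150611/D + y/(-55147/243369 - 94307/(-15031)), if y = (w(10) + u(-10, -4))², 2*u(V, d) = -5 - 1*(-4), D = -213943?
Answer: 214009038336242371/1721073077700952 ≈ 124.35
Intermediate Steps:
u(V, d) = -½ (u(V, d) = (-5 - 1*(-4))/2 = (-5 + 4)/2 = (½)*(-1) = -½)
w(Q) = 28 (w(Q) = -7*(-4) = 28)
y = 3025/4 (y = (28 - ½)² = (55/2)² = 3025/4 ≈ 756.25)
150611/D + y/(-55147/243369 - 94307/(-15031)) = 150611/(-213943) + 3025/(4*(-55147/243369 - 94307/(-15031))) = 150611*(-1/213943) + 3025/(4*(-55147*1/243369 - 94307*(-1/15031))) = -150611/213943 + 3025/(4*(-55147/243369 + 94307/15031)) = -150611/213943 + 3025/(4*(22122485726/3658079439)) = -150611/213943 + (3025/4)*(3658079439/22122485726) = -150611/213943 + 1005971845725/8044540264 = 214009038336242371/1721073077700952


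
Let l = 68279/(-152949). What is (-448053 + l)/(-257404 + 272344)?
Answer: -17132331644/571264515 ≈ -29.990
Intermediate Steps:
l = -68279/152949 (l = 68279*(-1/152949) = -68279/152949 ≈ -0.44642)
(-448053 + l)/(-257404 + 272344) = (-448053 - 68279/152949)/(-257404 + 272344) = -68529326576/152949/14940 = -68529326576/152949*1/14940 = -17132331644/571264515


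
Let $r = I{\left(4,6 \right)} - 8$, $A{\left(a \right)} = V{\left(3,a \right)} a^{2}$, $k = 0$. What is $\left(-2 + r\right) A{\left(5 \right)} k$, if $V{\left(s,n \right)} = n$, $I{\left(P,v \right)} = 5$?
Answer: $0$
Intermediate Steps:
$A{\left(a \right)} = a^{3}$ ($A{\left(a \right)} = a a^{2} = a^{3}$)
$r = -3$ ($r = 5 - 8 = -3$)
$\left(-2 + r\right) A{\left(5 \right)} k = \left(-2 - 3\right) 5^{3} \cdot 0 = - 5 \cdot 125 \cdot 0 = \left(-5\right) 0 = 0$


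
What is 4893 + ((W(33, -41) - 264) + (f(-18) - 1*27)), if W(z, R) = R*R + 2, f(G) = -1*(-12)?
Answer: 6297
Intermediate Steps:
f(G) = 12
W(z, R) = 2 + R**2 (W(z, R) = R**2 + 2 = 2 + R**2)
4893 + ((W(33, -41) - 264) + (f(-18) - 1*27)) = 4893 + (((2 + (-41)**2) - 264) + (12 - 1*27)) = 4893 + (((2 + 1681) - 264) + (12 - 27)) = 4893 + ((1683 - 264) - 15) = 4893 + (1419 - 15) = 4893 + 1404 = 6297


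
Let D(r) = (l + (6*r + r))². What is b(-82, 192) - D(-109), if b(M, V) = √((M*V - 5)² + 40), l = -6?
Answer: -591361 + √248031041 ≈ -5.7561e+5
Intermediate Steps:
D(r) = (-6 + 7*r)² (D(r) = (-6 + (6*r + r))² = (-6 + 7*r)²)
b(M, V) = √(40 + (-5 + M*V)²) (b(M, V) = √((-5 + M*V)² + 40) = √(40 + (-5 + M*V)²))
b(-82, 192) - D(-109) = √(40 + (-5 - 82*192)²) - (-6 + 7*(-109))² = √(40 + (-5 - 15744)²) - (-6 - 763)² = √(40 + (-15749)²) - 1*(-769)² = √(40 + 248031001) - 1*591361 = √248031041 - 591361 = -591361 + √248031041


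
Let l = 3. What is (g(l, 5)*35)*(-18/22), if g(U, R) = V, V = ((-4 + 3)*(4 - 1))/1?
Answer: 945/11 ≈ 85.909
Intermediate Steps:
V = -3 (V = -1*3*1 = -3*1 = -3)
g(U, R) = -3
(g(l, 5)*35)*(-18/22) = (-3*35)*(-18/22) = -(-1890)/22 = -105*(-9/11) = 945/11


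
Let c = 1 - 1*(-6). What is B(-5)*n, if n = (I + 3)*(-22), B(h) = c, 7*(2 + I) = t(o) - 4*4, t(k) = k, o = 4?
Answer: 110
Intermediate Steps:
c = 7 (c = 1 + 6 = 7)
I = -26/7 (I = -2 + (4 - 4*4)/7 = -2 + (4 - 16)/7 = -2 + (⅐)*(-12) = -2 - 12/7 = -26/7 ≈ -3.7143)
B(h) = 7
n = 110/7 (n = (-26/7 + 3)*(-22) = -5/7*(-22) = 110/7 ≈ 15.714)
B(-5)*n = 7*(110/7) = 110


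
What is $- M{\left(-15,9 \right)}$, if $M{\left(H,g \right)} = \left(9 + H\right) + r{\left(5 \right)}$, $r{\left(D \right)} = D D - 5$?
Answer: $-14$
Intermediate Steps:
$r{\left(D \right)} = -5 + D^{2}$ ($r{\left(D \right)} = D^{2} - 5 = -5 + D^{2}$)
$M{\left(H,g \right)} = 29 + H$ ($M{\left(H,g \right)} = \left(9 + H\right) - \left(5 - 5^{2}\right) = \left(9 + H\right) + \left(-5 + 25\right) = \left(9 + H\right) + 20 = 29 + H$)
$- M{\left(-15,9 \right)} = - (29 - 15) = \left(-1\right) 14 = -14$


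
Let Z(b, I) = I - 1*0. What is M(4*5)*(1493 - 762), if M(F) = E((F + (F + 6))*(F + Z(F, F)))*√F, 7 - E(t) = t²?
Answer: -4949736966*√5 ≈ -1.1068e+10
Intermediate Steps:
Z(b, I) = I (Z(b, I) = I + 0 = I)
E(t) = 7 - t²
M(F) = √F*(7 - 4*F²*(6 + 2*F)²) (M(F) = (7 - ((F + (F + 6))*(F + F))²)*√F = (7 - ((F + (6 + F))*(2*F))²)*√F = (7 - ((6 + 2*F)*(2*F))²)*√F = (7 - (2*F*(6 + 2*F))²)*√F = (7 - 4*F²*(6 + 2*F)²)*√F = √F*(7 - 4*F²*(6 + 2*F)²))
M(4*5)*(1493 - 762) = (√(4*5)*(7 - 16*(4*5)²*(3 + 4*5)²))*(1493 - 762) = (√20*(7 - 16*20²*(3 + 20)²))*731 = ((2*√5)*(7 - 16*400*23²))*731 = ((2*√5)*(7 - 16*400*529))*731 = ((2*√5)*(7 - 3385600))*731 = ((2*√5)*(-3385593))*731 = -6771186*√5*731 = -4949736966*√5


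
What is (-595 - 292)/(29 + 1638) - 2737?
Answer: -4563466/1667 ≈ -2737.5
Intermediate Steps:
(-595 - 292)/(29 + 1638) - 2737 = -887/1667 - 2737 = -4563466/1667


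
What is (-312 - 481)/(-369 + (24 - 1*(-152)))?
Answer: 793/193 ≈ 4.1088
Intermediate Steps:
(-312 - 481)/(-369 + (24 - 1*(-152))) = -793/(-369 + (24 + 152)) = -793/(-369 + 176) = -793/(-193) = -793*(-1/193) = 793/193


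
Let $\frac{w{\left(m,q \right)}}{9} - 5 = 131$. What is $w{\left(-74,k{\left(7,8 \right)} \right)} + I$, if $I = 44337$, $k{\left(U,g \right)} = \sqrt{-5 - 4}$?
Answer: $45561$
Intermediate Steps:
$k{\left(U,g \right)} = 3 i$ ($k{\left(U,g \right)} = \sqrt{-9} = 3 i$)
$w{\left(m,q \right)} = 1224$ ($w{\left(m,q \right)} = 45 + 9 \cdot 131 = 45 + 1179 = 1224$)
$w{\left(-74,k{\left(7,8 \right)} \right)} + I = 1224 + 44337 = 45561$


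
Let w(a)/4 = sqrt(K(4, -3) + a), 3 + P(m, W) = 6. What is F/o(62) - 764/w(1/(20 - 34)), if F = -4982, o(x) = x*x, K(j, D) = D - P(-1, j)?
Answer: -2491/1922 + 191*I*sqrt(1190)/85 ≈ -1.296 + 77.515*I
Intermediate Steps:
P(m, W) = 3 (P(m, W) = -3 + 6 = 3)
K(j, D) = -3 + D (K(j, D) = D - 1*3 = D - 3 = -3 + D)
w(a) = 4*sqrt(-6 + a) (w(a) = 4*sqrt((-3 - 3) + a) = 4*sqrt(-6 + a))
o(x) = x**2
F/o(62) - 764/w(1/(20 - 34)) = -4982/(62**2) - 764*1/(4*sqrt(-6 + 1/(20 - 34))) = -4982/3844 - 764*1/(4*sqrt(-6 + 1/(-14))) = -4982*1/3844 - 764*1/(4*sqrt(-6 - 1/14)) = -2491/1922 - 764*(-I*sqrt(1190)/340) = -2491/1922 - (-191)*I*sqrt(1190)/85 = -2491/1922 + 191*I*sqrt(1190)/85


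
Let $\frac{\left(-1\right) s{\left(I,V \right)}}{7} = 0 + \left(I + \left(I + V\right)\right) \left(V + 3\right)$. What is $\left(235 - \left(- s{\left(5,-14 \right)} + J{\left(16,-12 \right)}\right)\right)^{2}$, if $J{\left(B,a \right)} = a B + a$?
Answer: $17161$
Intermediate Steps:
$s{\left(I,V \right)} = - 7 \left(3 + V\right) \left(V + 2 I\right)$ ($s{\left(I,V \right)} = - 7 \left(0 + \left(I + \left(I + V\right)\right) \left(V + 3\right)\right) = - 7 \left(0 + \left(V + 2 I\right) \left(3 + V\right)\right) = - 7 \left(0 + \left(3 + V\right) \left(V + 2 I\right)\right) = - 7 \left(3 + V\right) \left(V + 2 I\right)$)
$J{\left(B,a \right)} = a + B a$ ($J{\left(B,a \right)} = B a + a = a + B a$)
$\left(235 - \left(- s{\left(5,-14 \right)} + J{\left(16,-12 \right)}\right)\right)^{2} = \left(235 - \left(308 - 12 \left(1 + 16\right)\right)\right)^{2} = \left(235 + \left(\left(-210 + 294 - 1372 + 980\right) - \left(-12\right) 17\right)\right)^{2} = \left(235 + \left(\left(-210 + 294 - 1372 + 980\right) - -204\right)\right)^{2} = \left(235 + \left(-308 + 204\right)\right)^{2} = \left(235 - 104\right)^{2} = 131^{2} = 17161$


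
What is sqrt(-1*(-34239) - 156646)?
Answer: I*sqrt(122407) ≈ 349.87*I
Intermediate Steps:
sqrt(-1*(-34239) - 156646) = sqrt(34239 - 156646) = sqrt(-122407) = I*sqrt(122407)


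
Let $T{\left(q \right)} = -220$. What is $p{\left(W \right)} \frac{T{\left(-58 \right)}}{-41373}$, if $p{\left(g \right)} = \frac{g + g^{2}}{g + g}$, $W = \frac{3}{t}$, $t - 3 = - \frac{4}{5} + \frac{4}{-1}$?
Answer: $- \frac{220}{124119} \approx -0.0017725$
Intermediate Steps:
$t = - \frac{9}{5}$ ($t = 3 + \left(- \frac{4}{5} + \frac{4}{-1}\right) = 3 + \left(\left(-4\right) \frac{1}{5} + 4 \left(-1\right)\right) = 3 - \frac{24}{5} = - \frac{9}{5} \approx -1.8$)
$W = - \frac{5}{3}$ ($W = \frac{3}{- \frac{9}{5}} = 3 \left(- \frac{5}{9}\right) = - \frac{5}{3} \approx -1.6667$)
$p{\left(g \right)} = \frac{g + g^{2}}{2 g}$
$p{\left(W \right)} \frac{T{\left(-58 \right)}}{-41373} = \left(\frac{1}{2} + \frac{1}{2} \left(- \frac{5}{3}\right)\right) \left(- \frac{220}{-41373}\right) = \left(\frac{1}{2} - \frac{5}{6}\right) \left(\left(-220\right) \left(- \frac{1}{41373}\right)\right) = \left(- \frac{1}{3}\right) \frac{220}{41373} = - \frac{220}{124119}$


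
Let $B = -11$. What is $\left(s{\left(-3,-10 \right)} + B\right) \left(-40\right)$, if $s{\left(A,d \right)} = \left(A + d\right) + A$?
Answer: $1080$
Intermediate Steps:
$s{\left(A,d \right)} = d + 2 A$
$\left(s{\left(-3,-10 \right)} + B\right) \left(-40\right) = \left(\left(-10 + 2 \left(-3\right)\right) - 11\right) \left(-40\right) = \left(\left(-10 - 6\right) - 11\right) \left(-40\right) = \left(-16 - 11\right) \left(-40\right) = \left(-27\right) \left(-40\right) = 1080$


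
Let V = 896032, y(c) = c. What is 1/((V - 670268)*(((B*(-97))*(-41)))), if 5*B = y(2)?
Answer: 5/1795726856 ≈ 2.7844e-9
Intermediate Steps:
B = 2/5 (B = (1/5)*2 = 2/5 ≈ 0.40000)
1/((V - 670268)*(((B*(-97))*(-41)))) = 1/((896032 - 670268)*((((2/5)*(-97))*(-41)))) = 1/(225764*((-194/5*(-41)))) = 1/(225764*(7954/5)) = (1/225764)*(5/7954) = 5/1795726856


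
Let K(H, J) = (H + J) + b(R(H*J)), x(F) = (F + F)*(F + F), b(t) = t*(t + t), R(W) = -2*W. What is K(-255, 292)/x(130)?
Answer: 44354332837/67600 ≈ 6.5613e+5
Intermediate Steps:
b(t) = 2*t**2 (b(t) = t*(2*t) = 2*t**2)
x(F) = 4*F**2 (x(F) = (2*F)*(2*F) = 4*F**2)
K(H, J) = H + J + 8*H**2*J**2 (K(H, J) = (H + J) + 2*(-2*H*J)**2 = (H + J) + 2*(4*H**2*J**2) = (H + J) + 8*H**2*J**2 = H + J + 8*H**2*J**2)
K(-255, 292)/x(130) = (-255 + 292 + 8*(-255)**2*292**2)/((4*130**2)) = (-255 + 292 + 8*65025*85264)/((4*16900)) = (-255 + 292 + 44354332800)/67600 = 44354332837*(1/67600) = 44354332837/67600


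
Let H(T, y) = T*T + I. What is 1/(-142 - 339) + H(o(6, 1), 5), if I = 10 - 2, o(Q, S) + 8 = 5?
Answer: 8176/481 ≈ 16.998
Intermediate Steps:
o(Q, S) = -3 (o(Q, S) = -8 + 5 = -3)
I = 8
H(T, y) = 8 + T² (H(T, y) = T*T + 8 = T² + 8 = 8 + T²)
1/(-142 - 339) + H(o(6, 1), 5) = 1/(-142 - 339) + (8 + (-3)²) = 1/(-481) + (8 + 9) = -1/481 + 17 = 8176/481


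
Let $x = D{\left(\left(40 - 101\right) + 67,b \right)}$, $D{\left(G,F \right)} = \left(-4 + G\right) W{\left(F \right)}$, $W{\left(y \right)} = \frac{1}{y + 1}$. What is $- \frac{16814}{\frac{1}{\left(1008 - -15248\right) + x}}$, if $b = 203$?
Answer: $- \frac{13939755991}{51} \approx -2.7333 \cdot 10^{8}$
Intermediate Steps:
$W{\left(y \right)} = \frac{1}{1 + y}$
$D{\left(G,F \right)} = \frac{-4 + G}{1 + F}$
$x = \frac{1}{102}$ ($x = \frac{-4 + \left(\left(40 - 101\right) + 67\right)}{1 + 203} = \frac{-4 + \left(-61 + 67\right)}{204} = \frac{-4 + 6}{204} = \frac{1}{204} \cdot 2 = \frac{1}{102} \approx 0.0098039$)
$- \frac{16814}{\frac{1}{\left(1008 - -15248\right) + x}} = - \frac{16814}{\frac{1}{\left(1008 - -15248\right) + \frac{1}{102}}} = - \frac{16814}{\frac{1}{\left(1008 + 15248\right) + \frac{1}{102}}} = - \frac{16814}{\frac{1}{16256 + \frac{1}{102}}} = - \frac{16814}{\frac{1}{\frac{1658113}{102}}} = - \frac{16814}{\frac{102}{1658113}} = \left(-16814\right) \frac{1658113}{102} = - \frac{13939755991}{51}$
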